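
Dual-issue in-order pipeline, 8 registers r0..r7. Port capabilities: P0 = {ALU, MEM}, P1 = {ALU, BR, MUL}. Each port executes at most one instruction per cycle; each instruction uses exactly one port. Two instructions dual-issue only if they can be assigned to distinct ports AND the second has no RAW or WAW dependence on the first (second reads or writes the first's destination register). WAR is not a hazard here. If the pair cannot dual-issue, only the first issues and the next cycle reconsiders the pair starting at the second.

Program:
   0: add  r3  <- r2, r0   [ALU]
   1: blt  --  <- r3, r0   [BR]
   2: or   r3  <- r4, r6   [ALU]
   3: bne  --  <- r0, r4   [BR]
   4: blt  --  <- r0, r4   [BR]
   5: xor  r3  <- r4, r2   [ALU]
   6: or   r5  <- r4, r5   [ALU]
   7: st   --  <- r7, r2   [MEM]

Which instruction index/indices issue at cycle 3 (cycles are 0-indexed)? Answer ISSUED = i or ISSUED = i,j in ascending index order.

ISSUED = 4,5

t=0 i0:add ; RAW r3
t=1 i1/i2:blt+or ; pair
t=2 i3:bne ; no-port BR/BR
t=3 i4/i5:blt+xor ; pair
t=4 i6/i7:or+st ; pair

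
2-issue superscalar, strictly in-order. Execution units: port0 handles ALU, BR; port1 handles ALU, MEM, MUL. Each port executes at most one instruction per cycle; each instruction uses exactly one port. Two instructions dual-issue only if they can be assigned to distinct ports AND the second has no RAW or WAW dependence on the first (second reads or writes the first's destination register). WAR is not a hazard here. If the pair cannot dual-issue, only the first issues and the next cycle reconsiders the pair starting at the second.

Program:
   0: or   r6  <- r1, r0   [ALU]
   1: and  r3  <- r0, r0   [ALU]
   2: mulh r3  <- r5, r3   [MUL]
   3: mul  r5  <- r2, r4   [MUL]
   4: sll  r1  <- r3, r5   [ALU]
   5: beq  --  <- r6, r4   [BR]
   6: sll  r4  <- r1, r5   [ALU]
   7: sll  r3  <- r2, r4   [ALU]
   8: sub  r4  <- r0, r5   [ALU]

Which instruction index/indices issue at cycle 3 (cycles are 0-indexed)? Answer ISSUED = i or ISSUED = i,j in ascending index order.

  cy0 -> i0&i1 (or;and) pair
  cy1 -> i2 (mulh) no-port MUL/MUL
  cy2 -> i3 (mul) RAW r5
  cy3 -> i4&i5 (sll;beq) pair
  cy4 -> i6 (sll) RAW r4
  cy5 -> i7&i8 (sll;sub) pair

ISSUED = 4,5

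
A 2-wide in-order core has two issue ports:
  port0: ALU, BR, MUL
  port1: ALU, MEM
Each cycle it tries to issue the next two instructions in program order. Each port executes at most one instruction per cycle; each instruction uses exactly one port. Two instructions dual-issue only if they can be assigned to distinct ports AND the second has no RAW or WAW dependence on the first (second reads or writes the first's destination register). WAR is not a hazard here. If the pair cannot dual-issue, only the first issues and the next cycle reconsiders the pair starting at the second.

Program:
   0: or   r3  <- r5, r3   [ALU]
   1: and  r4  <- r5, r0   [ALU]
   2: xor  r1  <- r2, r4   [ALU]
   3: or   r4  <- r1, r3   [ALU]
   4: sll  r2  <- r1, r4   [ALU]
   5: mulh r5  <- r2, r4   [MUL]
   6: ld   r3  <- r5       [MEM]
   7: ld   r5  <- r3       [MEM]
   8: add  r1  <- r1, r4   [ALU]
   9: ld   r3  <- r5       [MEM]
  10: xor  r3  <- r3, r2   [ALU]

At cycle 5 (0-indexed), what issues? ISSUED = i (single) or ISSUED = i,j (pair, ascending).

ISSUED = 6

t=0 i0/i1:or.ALU+and.ALU ; pair
t=1 i2:xor.ALU ; RAW r1
t=2 i3:or.ALU ; RAW r4
t=3 i4:sll.ALU ; RAW r2
t=4 i5:mulh.MUL ; RAW r5
t=5 i6:ld.MEM ; no-port MEM/MEM
t=6 i7/i8:ld.MEM+add.ALU ; pair
t=7 i9:ld.MEM ; RAW+WAW r3
t=8 i10:xor.ALU ; tail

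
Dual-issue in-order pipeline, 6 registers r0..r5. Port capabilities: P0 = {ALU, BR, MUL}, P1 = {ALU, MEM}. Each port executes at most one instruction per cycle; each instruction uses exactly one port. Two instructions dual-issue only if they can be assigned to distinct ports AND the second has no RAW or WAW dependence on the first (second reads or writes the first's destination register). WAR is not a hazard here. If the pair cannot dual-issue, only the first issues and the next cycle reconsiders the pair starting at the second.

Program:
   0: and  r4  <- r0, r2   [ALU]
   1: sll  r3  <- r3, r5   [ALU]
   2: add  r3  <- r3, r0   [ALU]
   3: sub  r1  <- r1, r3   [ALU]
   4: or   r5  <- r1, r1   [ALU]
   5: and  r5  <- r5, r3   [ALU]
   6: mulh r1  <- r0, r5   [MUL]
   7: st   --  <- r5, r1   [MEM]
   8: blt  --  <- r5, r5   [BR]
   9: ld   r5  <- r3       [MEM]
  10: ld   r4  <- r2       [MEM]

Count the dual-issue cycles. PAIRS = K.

c0: i0/i1 and.ALU+sll.ALU  pair
c1: i2 add.ALU  RAW r3
c2: i3 sub.ALU  RAW r1
c3: i4 or.ALU  RAW+WAW r5
c4: i5 and.ALU  RAW r5
c5: i6 mulh.MUL  RAW r1
c6: i7/i8 st.MEM+blt.BR  pair
c7: i9 ld.MEM  no-port MEM/MEM
c8: i10 ld.MEM  tail

PAIRS = 2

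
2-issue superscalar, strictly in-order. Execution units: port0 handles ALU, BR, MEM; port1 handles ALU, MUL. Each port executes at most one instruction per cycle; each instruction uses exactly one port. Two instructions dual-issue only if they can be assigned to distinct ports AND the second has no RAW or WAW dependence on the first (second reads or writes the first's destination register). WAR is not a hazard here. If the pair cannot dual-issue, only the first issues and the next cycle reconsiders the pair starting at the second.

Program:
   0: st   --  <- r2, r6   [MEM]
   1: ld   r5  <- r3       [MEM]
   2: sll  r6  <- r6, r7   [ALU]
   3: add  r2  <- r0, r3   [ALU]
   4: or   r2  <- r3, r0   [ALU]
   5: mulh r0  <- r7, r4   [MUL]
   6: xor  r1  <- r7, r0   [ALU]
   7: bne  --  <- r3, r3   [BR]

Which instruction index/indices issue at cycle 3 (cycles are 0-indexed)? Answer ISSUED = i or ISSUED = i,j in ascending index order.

t=0 i0:st.MEM ; no-port MEM/MEM
t=1 i1+i2:ld.MEM+sll.ALU ; pair
t=2 i3:add.ALU ; WAW r2
t=3 i4+i5:or.ALU+mulh.MUL ; pair
t=4 i6+i7:xor.ALU+bne.BR ; pair

ISSUED = 4,5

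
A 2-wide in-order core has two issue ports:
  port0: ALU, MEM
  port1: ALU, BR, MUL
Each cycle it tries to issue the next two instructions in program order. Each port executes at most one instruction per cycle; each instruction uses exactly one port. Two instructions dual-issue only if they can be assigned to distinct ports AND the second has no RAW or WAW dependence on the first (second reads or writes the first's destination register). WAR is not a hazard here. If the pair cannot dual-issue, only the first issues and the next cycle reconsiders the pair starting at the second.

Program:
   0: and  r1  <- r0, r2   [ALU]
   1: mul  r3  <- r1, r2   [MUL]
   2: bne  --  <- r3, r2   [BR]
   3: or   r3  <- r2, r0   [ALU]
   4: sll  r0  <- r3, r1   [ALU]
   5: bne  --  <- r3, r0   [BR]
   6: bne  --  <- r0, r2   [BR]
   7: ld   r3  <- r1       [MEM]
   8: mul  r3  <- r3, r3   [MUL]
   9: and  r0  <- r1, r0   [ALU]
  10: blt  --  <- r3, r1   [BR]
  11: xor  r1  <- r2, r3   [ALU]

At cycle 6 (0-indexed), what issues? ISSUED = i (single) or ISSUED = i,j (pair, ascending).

  cy0 -> i0 (and.ALU) RAW r1
  cy1 -> i1 (mul.MUL) no-port MUL/BR
  cy2 -> i2/i3 (bne.BR or.ALU) dual
  cy3 -> i4 (sll.ALU) RAW r0
  cy4 -> i5 (bne.BR) no-port BR/BR
  cy5 -> i6/i7 (bne.BR ld.MEM) dual
  cy6 -> i8/i9 (mul.MUL and.ALU) dual
  cy7 -> i10/i11 (blt.BR xor.ALU) dual

ISSUED = 8,9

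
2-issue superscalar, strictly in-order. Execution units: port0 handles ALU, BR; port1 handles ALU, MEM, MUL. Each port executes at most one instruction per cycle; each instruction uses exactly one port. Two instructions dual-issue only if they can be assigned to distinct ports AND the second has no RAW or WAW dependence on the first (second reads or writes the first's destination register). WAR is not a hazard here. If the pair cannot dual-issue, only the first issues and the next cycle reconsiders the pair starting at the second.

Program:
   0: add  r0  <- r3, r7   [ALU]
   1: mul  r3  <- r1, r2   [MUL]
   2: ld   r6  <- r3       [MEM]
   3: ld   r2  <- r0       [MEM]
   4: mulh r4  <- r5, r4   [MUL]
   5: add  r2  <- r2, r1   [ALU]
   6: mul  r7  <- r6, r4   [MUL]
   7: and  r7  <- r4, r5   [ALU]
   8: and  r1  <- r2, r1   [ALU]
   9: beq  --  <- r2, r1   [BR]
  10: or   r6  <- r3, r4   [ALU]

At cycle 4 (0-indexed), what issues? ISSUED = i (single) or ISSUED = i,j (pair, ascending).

t=0 i0&i1:add.ALU/mul.MUL ; 2-wide
t=1 i2:ld.MEM ; no-port MEM/MEM
t=2 i3:ld.MEM ; no-port MEM/MUL
t=3 i4&i5:mulh.MUL/add.ALU ; 2-wide
t=4 i6:mul.MUL ; WAW r7
t=5 i7&i8:and.ALU/and.ALU ; 2-wide
t=6 i9&i10:beq.BR/or.ALU ; 2-wide

ISSUED = 6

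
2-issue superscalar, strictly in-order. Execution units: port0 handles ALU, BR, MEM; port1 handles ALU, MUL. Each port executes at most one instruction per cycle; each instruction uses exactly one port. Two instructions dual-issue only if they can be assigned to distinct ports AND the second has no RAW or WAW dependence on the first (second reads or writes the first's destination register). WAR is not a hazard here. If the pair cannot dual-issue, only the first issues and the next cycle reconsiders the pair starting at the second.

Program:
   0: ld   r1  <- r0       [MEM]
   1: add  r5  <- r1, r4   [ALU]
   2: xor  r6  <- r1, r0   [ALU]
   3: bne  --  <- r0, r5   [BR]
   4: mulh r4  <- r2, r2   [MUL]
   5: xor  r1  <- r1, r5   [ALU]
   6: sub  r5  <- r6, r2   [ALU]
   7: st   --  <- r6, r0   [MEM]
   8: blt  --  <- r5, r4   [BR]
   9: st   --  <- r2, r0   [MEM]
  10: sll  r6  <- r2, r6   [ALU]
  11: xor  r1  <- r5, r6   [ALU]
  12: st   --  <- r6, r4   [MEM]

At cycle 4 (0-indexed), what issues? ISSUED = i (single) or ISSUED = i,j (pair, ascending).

0. ld @i0  | RAW r1
1. add+xor @i1+i2  | dual
2. bne+mulh @i3+i4  | dual
3. xor+sub @i5+i6  | dual
4. st @i7  | no-port MEM/BR
5. blt @i8  | no-port BR/MEM
6. st+sll @i9+i10  | dual
7. xor+st @i11+i12  | dual

ISSUED = 7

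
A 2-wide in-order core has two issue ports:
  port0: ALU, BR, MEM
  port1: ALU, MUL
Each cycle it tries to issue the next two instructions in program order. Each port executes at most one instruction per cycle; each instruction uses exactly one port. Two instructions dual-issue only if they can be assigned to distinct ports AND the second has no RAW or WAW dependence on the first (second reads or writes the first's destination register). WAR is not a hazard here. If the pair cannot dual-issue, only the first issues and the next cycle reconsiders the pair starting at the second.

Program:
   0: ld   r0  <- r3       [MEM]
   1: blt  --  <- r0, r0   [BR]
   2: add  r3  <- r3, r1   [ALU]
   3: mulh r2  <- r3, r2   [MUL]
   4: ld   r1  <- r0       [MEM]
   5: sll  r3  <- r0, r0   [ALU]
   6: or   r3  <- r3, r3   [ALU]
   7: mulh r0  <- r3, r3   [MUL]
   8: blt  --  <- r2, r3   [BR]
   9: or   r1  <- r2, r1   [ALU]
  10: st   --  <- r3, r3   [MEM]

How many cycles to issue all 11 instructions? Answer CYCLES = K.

CYCLES = 7

[0] i0  ld  -- no-port MEM/BR
[1] i1,i2  blt;add  -- pair
[2] i3,i4  mulh;ld  -- pair
[3] i5  sll  -- RAW+WAW r3
[4] i6  or  -- RAW r3
[5] i7,i8  mulh;blt  -- pair
[6] i9,i10  or;st  -- pair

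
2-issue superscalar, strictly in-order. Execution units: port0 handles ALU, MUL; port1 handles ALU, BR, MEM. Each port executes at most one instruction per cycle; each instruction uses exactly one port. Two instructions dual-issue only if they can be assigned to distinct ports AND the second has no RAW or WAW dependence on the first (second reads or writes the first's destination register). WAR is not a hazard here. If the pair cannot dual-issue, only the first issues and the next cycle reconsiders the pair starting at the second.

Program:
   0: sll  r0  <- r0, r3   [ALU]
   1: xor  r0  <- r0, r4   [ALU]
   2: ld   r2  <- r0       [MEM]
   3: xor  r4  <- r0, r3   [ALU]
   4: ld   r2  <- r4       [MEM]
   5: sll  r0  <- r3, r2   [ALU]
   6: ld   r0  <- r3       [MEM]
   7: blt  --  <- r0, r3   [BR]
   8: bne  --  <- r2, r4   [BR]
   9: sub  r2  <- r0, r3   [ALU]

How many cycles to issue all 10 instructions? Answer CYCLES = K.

[0] i0  sll.ALU  -- RAW+WAW r0
[1] i1  xor.ALU  -- RAW r0
[2] i2&i3  ld.MEM;xor.ALU  -- 2-wide
[3] i4  ld.MEM  -- RAW r2
[4] i5  sll.ALU  -- WAW r0
[5] i6  ld.MEM  -- no-port MEM/BR
[6] i7  blt.BR  -- no-port BR/BR
[7] i8&i9  bne.BR;sub.ALU  -- 2-wide

CYCLES = 8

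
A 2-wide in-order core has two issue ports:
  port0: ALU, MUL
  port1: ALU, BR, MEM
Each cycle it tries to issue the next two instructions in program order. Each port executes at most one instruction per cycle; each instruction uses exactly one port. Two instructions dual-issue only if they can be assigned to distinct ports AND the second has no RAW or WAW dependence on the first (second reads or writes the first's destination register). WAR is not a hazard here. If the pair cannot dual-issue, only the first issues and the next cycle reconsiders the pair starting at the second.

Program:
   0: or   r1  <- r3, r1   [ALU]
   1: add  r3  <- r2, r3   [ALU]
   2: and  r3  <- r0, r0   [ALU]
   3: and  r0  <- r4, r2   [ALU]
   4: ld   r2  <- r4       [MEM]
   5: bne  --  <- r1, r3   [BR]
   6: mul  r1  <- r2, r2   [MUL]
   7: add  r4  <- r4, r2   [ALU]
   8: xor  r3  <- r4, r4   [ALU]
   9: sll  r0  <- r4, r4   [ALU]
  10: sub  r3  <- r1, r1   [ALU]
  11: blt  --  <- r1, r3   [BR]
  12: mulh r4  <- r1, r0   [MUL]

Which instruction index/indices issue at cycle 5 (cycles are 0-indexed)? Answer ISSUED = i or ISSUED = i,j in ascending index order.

c0: i0,i1 or;add  pair
c1: i2,i3 and;and  pair
c2: i4 ld  no-port MEM/BR
c3: i5,i6 bne;mul  pair
c4: i7 add  RAW r4
c5: i8,i9 xor;sll  pair
c6: i10 sub  RAW r3
c7: i11,i12 blt;mulh  pair

ISSUED = 8,9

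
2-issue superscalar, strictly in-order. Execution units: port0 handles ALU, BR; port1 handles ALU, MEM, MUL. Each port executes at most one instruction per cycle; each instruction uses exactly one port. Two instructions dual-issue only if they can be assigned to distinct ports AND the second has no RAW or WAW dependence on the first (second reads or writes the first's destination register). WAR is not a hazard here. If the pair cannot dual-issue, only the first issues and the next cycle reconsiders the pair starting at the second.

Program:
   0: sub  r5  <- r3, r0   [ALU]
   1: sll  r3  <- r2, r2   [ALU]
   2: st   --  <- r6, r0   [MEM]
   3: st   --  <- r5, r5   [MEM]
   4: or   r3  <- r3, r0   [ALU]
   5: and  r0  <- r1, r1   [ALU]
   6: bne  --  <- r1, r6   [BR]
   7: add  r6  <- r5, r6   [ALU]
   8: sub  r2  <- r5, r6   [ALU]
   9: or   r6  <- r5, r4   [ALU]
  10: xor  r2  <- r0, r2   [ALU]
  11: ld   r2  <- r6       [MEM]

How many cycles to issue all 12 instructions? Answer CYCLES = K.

0. sub.ALU/sll.ALU @i0&i1  | dual
1. st.MEM @i2  | no-port MEM/MEM
2. st.MEM/or.ALU @i3&i4  | dual
3. and.ALU/bne.BR @i5&i6  | dual
4. add.ALU @i7  | RAW r6
5. sub.ALU/or.ALU @i8&i9  | dual
6. xor.ALU @i10  | WAW r2
7. ld.MEM @i11  | tail

CYCLES = 8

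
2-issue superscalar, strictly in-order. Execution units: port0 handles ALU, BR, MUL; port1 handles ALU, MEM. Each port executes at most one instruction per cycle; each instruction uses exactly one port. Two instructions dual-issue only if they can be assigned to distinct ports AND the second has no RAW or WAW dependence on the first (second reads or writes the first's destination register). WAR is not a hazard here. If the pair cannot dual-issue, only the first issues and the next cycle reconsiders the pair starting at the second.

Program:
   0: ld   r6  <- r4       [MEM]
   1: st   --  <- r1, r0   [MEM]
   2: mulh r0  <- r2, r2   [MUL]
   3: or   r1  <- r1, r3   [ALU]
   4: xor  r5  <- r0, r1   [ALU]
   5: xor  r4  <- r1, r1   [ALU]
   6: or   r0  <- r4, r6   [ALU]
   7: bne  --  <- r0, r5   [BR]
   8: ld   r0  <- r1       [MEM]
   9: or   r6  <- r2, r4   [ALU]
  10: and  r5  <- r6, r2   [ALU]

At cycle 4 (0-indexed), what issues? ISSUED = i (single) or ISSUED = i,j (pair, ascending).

[0] i0  ld  -- no-port MEM/MEM
[1] i1,i2  st/mulh  -- dual
[2] i3  or  -- RAW r1
[3] i4,i5  xor/xor  -- dual
[4] i6  or  -- RAW r0
[5] i7,i8  bne/ld  -- dual
[6] i9  or  -- RAW r6
[7] i10  and  -- tail

ISSUED = 6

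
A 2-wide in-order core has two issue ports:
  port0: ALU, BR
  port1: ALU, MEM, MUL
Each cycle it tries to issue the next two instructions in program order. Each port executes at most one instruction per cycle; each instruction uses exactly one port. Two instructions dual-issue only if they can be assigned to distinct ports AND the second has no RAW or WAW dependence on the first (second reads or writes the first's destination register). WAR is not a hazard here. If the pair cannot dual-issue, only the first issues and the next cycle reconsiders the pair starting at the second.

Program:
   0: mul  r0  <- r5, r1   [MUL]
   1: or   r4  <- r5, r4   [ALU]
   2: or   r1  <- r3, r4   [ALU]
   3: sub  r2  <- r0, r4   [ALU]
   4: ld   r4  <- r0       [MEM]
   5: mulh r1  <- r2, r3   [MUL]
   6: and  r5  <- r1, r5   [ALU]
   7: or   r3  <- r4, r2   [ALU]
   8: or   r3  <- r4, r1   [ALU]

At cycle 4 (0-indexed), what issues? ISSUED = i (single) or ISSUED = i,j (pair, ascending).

ISSUED = 6,7

c0: i0/i1 mul+or  dual
c1: i2/i3 or+sub  dual
c2: i4 ld  no-port MEM/MUL
c3: i5 mulh  RAW r1
c4: i6/i7 and+or  dual
c5: i8 or  tail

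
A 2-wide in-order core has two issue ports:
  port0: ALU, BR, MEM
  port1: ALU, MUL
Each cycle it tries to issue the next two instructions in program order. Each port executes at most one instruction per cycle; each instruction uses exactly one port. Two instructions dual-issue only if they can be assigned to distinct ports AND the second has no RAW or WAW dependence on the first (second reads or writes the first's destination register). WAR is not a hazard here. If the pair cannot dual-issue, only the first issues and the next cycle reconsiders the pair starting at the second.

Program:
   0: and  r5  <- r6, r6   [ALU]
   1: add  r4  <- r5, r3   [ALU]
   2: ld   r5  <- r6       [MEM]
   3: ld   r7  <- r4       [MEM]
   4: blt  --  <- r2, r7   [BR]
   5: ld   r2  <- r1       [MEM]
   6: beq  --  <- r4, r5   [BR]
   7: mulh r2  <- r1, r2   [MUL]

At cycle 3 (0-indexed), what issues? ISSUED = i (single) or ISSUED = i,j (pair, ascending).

c0: i0 and  RAW r5
c1: i1/i2 add ld  dual
c2: i3 ld  no-port MEM/BR
c3: i4 blt  no-port BR/MEM
c4: i5 ld  no-port MEM/BR
c5: i6/i7 beq mulh  dual

ISSUED = 4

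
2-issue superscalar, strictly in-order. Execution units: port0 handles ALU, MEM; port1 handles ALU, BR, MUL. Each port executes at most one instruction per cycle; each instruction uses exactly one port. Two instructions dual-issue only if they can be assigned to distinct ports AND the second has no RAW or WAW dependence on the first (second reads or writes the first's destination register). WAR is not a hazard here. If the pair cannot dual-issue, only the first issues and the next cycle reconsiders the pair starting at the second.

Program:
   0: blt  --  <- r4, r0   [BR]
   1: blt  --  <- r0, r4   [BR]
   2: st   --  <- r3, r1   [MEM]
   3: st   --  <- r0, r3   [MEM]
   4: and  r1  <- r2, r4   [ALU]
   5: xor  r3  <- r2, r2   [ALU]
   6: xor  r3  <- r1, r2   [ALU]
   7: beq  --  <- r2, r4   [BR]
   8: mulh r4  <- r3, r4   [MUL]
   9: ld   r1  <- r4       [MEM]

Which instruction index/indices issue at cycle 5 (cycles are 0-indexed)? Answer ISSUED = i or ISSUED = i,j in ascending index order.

0. blt.BR @i0  | no-port BR/BR
1. blt.BR+st.MEM @i1&i2  | dual
2. st.MEM+and.ALU @i3&i4  | dual
3. xor.ALU @i5  | WAW r3
4. xor.ALU+beq.BR @i6&i7  | dual
5. mulh.MUL @i8  | RAW r4
6. ld.MEM @i9  | tail

ISSUED = 8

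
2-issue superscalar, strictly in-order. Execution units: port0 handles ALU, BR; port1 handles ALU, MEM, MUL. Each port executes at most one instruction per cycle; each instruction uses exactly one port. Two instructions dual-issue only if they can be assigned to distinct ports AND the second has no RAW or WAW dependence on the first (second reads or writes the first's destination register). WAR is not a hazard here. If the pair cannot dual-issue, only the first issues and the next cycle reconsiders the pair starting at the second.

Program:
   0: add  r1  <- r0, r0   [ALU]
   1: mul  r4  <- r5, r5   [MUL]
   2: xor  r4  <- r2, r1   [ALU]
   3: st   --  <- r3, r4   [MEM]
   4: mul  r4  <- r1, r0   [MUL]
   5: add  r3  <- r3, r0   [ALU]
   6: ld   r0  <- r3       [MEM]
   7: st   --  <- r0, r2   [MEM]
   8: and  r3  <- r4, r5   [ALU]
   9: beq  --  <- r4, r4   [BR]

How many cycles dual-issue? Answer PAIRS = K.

c0: i0&i1 add/mul  dual
c1: i2 xor  RAW r4
c2: i3 st  no-port MEM/MUL
c3: i4&i5 mul/add  dual
c4: i6 ld  no-port MEM/MEM
c5: i7&i8 st/and  dual
c6: i9 beq  tail

PAIRS = 3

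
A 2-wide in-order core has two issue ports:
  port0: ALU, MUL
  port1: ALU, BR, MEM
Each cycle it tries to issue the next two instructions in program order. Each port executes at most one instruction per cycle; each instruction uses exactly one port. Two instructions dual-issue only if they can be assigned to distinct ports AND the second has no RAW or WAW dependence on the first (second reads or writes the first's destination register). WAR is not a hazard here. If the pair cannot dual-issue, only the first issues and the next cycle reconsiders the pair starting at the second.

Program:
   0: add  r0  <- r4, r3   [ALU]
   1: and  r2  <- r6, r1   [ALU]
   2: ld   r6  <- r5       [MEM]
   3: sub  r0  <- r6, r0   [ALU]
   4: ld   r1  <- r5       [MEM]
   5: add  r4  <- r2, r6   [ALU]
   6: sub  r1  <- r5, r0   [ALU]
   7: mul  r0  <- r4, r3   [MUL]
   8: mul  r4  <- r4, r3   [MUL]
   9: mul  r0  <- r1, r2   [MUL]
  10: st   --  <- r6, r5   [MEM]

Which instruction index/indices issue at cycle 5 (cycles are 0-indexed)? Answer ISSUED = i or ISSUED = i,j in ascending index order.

ISSUED = 8

t=0 i0+i1:add.ALU+and.ALU ; pair
t=1 i2:ld.MEM ; RAW r6
t=2 i3+i4:sub.ALU+ld.MEM ; pair
t=3 i5+i6:add.ALU+sub.ALU ; pair
t=4 i7:mul.MUL ; no-port MUL/MUL
t=5 i8:mul.MUL ; no-port MUL/MUL
t=6 i9+i10:mul.MUL+st.MEM ; pair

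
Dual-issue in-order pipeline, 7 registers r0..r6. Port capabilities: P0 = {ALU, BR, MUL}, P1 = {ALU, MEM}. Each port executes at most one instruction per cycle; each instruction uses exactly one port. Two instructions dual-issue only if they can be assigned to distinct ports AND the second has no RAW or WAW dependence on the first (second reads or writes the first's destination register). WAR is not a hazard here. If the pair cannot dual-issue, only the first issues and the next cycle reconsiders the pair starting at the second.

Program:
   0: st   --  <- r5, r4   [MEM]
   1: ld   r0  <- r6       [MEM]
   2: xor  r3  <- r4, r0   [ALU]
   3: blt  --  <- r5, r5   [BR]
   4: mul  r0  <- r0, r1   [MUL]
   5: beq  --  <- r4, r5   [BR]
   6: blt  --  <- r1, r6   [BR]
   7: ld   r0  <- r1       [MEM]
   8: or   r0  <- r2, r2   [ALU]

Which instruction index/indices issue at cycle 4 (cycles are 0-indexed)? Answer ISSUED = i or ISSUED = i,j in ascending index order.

t=0 i0:st ; no-port MEM/MEM
t=1 i1:ld ; RAW r0
t=2 i2,i3:xor;blt ; pair
t=3 i4:mul ; no-port MUL/BR
t=4 i5:beq ; no-port BR/BR
t=5 i6,i7:blt;ld ; pair
t=6 i8:or ; tail

ISSUED = 5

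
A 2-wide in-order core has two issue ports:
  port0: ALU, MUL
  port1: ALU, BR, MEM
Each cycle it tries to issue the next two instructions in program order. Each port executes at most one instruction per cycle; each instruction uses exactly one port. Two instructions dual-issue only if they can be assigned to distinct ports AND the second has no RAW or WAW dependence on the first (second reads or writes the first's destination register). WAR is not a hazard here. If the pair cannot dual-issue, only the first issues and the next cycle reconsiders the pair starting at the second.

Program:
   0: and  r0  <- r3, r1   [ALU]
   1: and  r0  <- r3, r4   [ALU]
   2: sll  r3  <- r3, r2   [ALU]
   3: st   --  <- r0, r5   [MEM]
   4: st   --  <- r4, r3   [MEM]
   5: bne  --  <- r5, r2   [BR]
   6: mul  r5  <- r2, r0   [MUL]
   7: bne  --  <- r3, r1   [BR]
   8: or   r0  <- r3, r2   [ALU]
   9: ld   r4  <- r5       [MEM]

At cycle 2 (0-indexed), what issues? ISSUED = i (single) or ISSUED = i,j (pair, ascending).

#0 head=0: and.ALU i0 WAW r0
#1 head=1: and.ALU/sll.ALU i1+i2 pair
#2 head=3: st.MEM i3 no-port MEM/MEM
#3 head=4: st.MEM i4 no-port MEM/BR
#4 head=5: bne.BR/mul.MUL i5+i6 pair
#5 head=7: bne.BR/or.ALU i7+i8 pair
#6 head=9: ld.MEM i9 tail

ISSUED = 3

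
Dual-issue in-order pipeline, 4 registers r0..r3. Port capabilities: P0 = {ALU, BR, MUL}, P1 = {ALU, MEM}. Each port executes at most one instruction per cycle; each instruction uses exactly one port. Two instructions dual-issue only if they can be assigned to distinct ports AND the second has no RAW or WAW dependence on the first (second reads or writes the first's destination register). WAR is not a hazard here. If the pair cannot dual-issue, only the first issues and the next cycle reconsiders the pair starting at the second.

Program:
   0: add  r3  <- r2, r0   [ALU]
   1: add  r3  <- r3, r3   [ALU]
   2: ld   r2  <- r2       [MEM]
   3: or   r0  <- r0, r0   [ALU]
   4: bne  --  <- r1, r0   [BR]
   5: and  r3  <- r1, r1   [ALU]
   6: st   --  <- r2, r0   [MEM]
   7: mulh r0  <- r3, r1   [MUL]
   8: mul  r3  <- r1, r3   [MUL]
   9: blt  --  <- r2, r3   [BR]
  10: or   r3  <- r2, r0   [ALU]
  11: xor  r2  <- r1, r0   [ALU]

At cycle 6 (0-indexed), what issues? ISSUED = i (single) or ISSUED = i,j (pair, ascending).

ISSUED = 9,10

c0: i0 add  RAW+WAW r3
c1: i1&i2 add ld  pair
c2: i3 or  RAW r0
c3: i4&i5 bne and  pair
c4: i6&i7 st mulh  pair
c5: i8 mul  no-port MUL/BR
c6: i9&i10 blt or  pair
c7: i11 xor  tail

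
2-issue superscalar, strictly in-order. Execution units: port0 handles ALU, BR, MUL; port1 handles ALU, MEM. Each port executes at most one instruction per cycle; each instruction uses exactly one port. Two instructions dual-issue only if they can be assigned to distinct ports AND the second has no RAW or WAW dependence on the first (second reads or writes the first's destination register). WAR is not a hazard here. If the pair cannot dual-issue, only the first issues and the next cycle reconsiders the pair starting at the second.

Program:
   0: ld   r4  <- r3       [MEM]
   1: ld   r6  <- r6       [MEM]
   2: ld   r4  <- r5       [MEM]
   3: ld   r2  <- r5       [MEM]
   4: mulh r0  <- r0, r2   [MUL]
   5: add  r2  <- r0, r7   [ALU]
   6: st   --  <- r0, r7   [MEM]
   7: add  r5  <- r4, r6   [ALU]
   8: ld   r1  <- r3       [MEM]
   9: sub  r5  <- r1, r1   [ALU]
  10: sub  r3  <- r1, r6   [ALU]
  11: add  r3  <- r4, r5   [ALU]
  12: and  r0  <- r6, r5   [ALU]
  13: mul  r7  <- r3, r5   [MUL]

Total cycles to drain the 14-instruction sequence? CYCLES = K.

CYCLES = 10

#0 head=0: ld.MEM i0 no-port MEM/MEM
#1 head=1: ld.MEM i1 no-port MEM/MEM
#2 head=2: ld.MEM i2 no-port MEM/MEM
#3 head=3: ld.MEM i3 RAW r2
#4 head=4: mulh.MUL i4 RAW r0
#5 head=5: add.ALU/st.MEM i5&i6 2-wide
#6 head=7: add.ALU/ld.MEM i7&i8 2-wide
#7 head=9: sub.ALU/sub.ALU i9&i10 2-wide
#8 head=11: add.ALU/and.ALU i11&i12 2-wide
#9 head=13: mul.MUL i13 tail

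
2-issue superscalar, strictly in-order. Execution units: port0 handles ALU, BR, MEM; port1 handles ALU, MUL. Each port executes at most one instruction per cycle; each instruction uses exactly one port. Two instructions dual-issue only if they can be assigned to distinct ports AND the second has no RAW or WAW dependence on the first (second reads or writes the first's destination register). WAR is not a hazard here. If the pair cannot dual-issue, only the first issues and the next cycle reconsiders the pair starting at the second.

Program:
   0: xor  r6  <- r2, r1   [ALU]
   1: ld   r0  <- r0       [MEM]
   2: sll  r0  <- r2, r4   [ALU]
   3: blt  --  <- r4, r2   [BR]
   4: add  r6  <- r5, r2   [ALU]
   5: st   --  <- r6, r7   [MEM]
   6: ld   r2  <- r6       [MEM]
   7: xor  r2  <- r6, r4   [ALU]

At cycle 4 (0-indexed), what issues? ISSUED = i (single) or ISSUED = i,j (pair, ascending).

ISSUED = 6

t=0 i0+i1:xor;ld ; 2-wide
t=1 i2+i3:sll;blt ; 2-wide
t=2 i4:add ; RAW r6
t=3 i5:st ; no-port MEM/MEM
t=4 i6:ld ; WAW r2
t=5 i7:xor ; tail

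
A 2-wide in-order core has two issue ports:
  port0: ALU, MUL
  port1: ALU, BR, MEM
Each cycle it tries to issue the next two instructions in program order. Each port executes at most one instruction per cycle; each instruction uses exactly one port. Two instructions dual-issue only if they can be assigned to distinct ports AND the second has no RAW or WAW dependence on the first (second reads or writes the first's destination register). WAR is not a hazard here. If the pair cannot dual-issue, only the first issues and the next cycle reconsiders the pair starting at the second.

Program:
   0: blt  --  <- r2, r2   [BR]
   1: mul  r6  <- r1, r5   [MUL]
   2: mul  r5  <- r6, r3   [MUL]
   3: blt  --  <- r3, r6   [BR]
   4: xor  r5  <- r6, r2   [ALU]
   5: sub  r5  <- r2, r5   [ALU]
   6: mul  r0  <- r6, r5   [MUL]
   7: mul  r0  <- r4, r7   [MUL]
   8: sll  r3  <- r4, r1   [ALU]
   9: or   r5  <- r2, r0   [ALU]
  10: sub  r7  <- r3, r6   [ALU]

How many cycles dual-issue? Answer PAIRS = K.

t=0 i0+i1:blt.BR/mul.MUL ; 2-wide
t=1 i2+i3:mul.MUL/blt.BR ; 2-wide
t=2 i4:xor.ALU ; RAW+WAW r5
t=3 i5:sub.ALU ; RAW r5
t=4 i6:mul.MUL ; no-port MUL/MUL
t=5 i7+i8:mul.MUL/sll.ALU ; 2-wide
t=6 i9+i10:or.ALU/sub.ALU ; 2-wide

PAIRS = 4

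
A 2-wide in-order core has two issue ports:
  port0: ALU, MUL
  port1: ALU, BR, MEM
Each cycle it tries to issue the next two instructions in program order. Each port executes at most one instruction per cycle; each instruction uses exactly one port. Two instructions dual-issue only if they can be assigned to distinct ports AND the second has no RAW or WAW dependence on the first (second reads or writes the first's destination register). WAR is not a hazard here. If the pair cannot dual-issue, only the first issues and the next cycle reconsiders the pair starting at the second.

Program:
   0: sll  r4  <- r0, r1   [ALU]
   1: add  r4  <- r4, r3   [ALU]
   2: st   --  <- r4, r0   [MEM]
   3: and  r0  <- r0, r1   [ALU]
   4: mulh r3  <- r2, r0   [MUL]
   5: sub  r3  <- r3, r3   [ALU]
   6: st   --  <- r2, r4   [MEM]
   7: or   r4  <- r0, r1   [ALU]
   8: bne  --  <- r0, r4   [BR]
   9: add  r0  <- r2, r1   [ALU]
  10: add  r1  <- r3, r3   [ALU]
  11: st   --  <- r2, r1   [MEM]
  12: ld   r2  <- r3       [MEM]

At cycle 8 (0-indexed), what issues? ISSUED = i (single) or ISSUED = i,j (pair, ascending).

ISSUED = 11

t=0 i0:sll ; RAW+WAW r4
t=1 i1:add ; RAW r4
t=2 i2+i3:st;and ; 2-wide
t=3 i4:mulh ; RAW+WAW r3
t=4 i5+i6:sub;st ; 2-wide
t=5 i7:or ; RAW r4
t=6 i8+i9:bne;add ; 2-wide
t=7 i10:add ; RAW r1
t=8 i11:st ; no-port MEM/MEM
t=9 i12:ld ; tail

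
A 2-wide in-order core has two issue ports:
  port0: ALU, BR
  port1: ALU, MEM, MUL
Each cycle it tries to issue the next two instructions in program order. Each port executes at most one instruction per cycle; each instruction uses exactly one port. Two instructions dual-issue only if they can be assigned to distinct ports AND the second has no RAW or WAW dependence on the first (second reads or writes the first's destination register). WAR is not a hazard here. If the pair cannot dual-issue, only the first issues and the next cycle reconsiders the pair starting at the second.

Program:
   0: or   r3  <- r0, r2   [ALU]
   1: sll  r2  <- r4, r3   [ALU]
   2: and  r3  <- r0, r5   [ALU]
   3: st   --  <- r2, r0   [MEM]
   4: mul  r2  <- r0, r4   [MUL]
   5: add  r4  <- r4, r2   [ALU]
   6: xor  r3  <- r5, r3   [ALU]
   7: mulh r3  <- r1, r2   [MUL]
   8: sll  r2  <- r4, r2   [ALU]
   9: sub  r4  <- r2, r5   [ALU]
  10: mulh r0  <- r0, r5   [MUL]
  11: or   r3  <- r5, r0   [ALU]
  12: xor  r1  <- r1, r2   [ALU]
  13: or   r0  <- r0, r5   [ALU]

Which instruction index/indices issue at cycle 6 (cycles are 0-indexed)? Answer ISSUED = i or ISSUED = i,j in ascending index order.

ISSUED = 9,10

[0] i0  or.ALU  -- RAW r3
[1] i1&i2  sll.ALU+and.ALU  -- 2-wide
[2] i3  st.MEM  -- no-port MEM/MUL
[3] i4  mul.MUL  -- RAW r2
[4] i5&i6  add.ALU+xor.ALU  -- 2-wide
[5] i7&i8  mulh.MUL+sll.ALU  -- 2-wide
[6] i9&i10  sub.ALU+mulh.MUL  -- 2-wide
[7] i11&i12  or.ALU+xor.ALU  -- 2-wide
[8] i13  or.ALU  -- tail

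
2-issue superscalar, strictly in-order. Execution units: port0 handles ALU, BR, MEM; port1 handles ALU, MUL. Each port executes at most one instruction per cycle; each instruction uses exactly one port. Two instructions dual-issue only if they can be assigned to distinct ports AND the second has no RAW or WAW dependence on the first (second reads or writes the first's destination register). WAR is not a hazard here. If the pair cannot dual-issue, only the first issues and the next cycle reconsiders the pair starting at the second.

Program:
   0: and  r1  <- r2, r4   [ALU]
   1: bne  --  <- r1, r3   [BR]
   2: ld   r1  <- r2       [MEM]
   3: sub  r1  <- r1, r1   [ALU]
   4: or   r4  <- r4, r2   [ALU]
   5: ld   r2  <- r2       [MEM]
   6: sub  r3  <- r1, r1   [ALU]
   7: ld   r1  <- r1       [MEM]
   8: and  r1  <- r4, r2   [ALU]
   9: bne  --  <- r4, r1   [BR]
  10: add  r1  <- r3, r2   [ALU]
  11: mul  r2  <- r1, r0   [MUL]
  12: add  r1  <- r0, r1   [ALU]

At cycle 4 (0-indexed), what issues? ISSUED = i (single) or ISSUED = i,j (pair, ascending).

t=0 i0:and.ALU ; RAW r1
t=1 i1:bne.BR ; no-port BR/MEM
t=2 i2:ld.MEM ; RAW+WAW r1
t=3 i3,i4:sub.ALU+or.ALU ; 2-wide
t=4 i5,i6:ld.MEM+sub.ALU ; 2-wide
t=5 i7:ld.MEM ; WAW r1
t=6 i8:and.ALU ; RAW r1
t=7 i9,i10:bne.BR+add.ALU ; 2-wide
t=8 i11,i12:mul.MUL+add.ALU ; 2-wide

ISSUED = 5,6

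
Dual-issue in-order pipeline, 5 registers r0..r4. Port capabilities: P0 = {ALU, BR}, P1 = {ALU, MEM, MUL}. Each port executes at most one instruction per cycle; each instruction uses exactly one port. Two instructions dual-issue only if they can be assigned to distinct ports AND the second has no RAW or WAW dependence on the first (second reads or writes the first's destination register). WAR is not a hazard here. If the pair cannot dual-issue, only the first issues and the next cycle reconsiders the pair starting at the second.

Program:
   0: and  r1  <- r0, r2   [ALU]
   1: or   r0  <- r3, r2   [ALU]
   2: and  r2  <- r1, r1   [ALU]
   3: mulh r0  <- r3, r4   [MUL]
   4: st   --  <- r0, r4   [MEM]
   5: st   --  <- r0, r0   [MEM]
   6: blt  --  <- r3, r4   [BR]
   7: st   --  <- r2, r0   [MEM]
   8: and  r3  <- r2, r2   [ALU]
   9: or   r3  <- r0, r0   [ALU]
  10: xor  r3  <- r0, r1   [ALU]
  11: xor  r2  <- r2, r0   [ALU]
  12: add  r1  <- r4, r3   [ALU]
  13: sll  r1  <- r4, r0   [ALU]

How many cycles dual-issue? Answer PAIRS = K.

0. and;or @i0&i1  | 2-wide
1. and;mulh @i2&i3  | 2-wide
2. st @i4  | no-port MEM/MEM
3. st;blt @i5&i6  | 2-wide
4. st;and @i7&i8  | 2-wide
5. or @i9  | WAW r3
6. xor;xor @i10&i11  | 2-wide
7. add @i12  | WAW r1
8. sll @i13  | tail

PAIRS = 5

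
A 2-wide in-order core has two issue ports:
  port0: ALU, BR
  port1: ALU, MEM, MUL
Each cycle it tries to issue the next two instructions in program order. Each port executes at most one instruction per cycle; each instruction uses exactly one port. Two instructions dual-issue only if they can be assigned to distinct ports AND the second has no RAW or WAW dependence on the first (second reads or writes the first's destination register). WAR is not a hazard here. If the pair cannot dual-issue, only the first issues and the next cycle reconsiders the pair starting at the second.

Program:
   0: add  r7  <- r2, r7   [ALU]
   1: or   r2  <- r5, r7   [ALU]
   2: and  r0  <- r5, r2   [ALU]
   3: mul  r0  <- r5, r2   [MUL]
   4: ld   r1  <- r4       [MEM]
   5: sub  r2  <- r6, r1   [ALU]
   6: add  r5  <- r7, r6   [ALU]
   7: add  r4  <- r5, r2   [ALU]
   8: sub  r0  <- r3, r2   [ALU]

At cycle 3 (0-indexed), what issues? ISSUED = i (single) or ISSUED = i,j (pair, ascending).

[0] i0  add.ALU  -- RAW r7
[1] i1  or.ALU  -- RAW r2
[2] i2  and.ALU  -- WAW r0
[3] i3  mul.MUL  -- no-port MUL/MEM
[4] i4  ld.MEM  -- RAW r1
[5] i5&i6  sub.ALU+add.ALU  -- 2-wide
[6] i7&i8  add.ALU+sub.ALU  -- 2-wide

ISSUED = 3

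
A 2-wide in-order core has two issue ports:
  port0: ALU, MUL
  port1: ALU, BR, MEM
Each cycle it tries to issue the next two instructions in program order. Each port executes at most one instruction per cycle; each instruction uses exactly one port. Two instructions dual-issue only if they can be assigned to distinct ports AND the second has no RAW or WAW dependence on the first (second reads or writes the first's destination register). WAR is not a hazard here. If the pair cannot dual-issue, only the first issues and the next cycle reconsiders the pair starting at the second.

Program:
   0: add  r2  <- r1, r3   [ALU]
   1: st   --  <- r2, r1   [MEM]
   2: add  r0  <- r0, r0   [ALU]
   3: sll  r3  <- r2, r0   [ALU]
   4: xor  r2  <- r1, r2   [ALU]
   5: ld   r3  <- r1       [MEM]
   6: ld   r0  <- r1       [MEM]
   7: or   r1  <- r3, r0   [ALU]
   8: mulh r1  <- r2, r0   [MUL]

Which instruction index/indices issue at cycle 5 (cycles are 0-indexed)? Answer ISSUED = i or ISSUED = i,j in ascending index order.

ISSUED = 7

c0: i0 add  RAW r2
c1: i1+i2 st;add  2-wide
c2: i3+i4 sll;xor  2-wide
c3: i5 ld  no-port MEM/MEM
c4: i6 ld  RAW r0
c5: i7 or  WAW r1
c6: i8 mulh  tail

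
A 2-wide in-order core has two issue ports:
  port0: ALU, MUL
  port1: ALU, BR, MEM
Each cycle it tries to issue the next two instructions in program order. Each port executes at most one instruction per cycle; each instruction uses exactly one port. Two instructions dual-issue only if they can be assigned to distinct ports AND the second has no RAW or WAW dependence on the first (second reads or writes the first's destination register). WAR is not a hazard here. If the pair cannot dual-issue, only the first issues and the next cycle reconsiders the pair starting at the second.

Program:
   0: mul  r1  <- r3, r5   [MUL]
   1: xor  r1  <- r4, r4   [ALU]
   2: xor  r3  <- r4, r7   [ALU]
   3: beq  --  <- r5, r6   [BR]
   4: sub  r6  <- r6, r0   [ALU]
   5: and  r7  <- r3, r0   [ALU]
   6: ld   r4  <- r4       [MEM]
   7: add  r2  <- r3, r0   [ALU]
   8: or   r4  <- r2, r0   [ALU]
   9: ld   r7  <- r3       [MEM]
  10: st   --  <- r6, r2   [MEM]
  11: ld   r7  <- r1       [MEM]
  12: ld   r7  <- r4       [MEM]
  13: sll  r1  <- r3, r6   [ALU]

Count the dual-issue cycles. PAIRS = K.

PAIRS = 5

t=0 i0:mul ; WAW r1
t=1 i1/i2:xor+xor ; 2-wide
t=2 i3/i4:beq+sub ; 2-wide
t=3 i5/i6:and+ld ; 2-wide
t=4 i7:add ; RAW r2
t=5 i8/i9:or+ld ; 2-wide
t=6 i10:st ; no-port MEM/MEM
t=7 i11:ld ; no-port MEM/MEM
t=8 i12/i13:ld+sll ; 2-wide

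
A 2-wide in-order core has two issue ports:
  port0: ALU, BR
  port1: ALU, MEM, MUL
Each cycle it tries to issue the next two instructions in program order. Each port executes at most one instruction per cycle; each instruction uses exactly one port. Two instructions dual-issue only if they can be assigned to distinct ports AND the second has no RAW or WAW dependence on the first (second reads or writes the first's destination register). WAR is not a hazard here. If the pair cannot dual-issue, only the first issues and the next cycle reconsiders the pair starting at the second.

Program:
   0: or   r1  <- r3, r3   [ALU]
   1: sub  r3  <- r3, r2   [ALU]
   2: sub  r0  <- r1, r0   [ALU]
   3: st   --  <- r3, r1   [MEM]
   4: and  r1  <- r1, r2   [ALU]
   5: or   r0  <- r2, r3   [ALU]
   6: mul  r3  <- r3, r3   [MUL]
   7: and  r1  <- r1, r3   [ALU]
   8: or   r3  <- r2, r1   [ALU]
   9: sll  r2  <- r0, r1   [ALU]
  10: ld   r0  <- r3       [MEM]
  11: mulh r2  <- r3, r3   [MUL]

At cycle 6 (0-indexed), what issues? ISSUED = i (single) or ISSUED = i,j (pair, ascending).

t=0 i0/i1:or.ALU;sub.ALU ; pair
t=1 i2/i3:sub.ALU;st.MEM ; pair
t=2 i4/i5:and.ALU;or.ALU ; pair
t=3 i6:mul.MUL ; RAW r3
t=4 i7:and.ALU ; RAW r1
t=5 i8/i9:or.ALU;sll.ALU ; pair
t=6 i10:ld.MEM ; no-port MEM/MUL
t=7 i11:mulh.MUL ; tail

ISSUED = 10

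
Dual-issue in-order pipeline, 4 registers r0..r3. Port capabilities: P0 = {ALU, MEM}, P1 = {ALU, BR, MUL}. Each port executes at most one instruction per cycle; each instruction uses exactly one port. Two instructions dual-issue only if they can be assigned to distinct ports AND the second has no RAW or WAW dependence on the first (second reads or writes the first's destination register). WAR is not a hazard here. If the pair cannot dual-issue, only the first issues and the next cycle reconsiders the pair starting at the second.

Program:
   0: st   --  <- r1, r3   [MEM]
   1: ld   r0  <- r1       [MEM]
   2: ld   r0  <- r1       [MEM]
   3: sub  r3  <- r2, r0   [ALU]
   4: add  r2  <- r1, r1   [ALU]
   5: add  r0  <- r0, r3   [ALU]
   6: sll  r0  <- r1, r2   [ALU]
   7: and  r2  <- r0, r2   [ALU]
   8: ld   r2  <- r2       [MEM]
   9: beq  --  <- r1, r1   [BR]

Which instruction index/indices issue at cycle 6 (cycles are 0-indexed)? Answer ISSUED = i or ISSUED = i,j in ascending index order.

0. st @i0  | no-port MEM/MEM
1. ld @i1  | no-port MEM/MEM
2. ld @i2  | RAW r0
3. sub add @i3&i4  | dual
4. add @i5  | WAW r0
5. sll @i6  | RAW r0
6. and @i7  | RAW+WAW r2
7. ld beq @i8&i9  | dual

ISSUED = 7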